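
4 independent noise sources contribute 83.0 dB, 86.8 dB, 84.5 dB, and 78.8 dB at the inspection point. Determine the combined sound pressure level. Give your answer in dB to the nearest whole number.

90 dB

For uncorrelated sources the intensities add, so convert each level to linear form, sum, and take 10·log₁₀ of the total.
Σ 10^(L/10) = 10^(83.0/10) + 10^(86.8/10) + 10^(84.5/10) + 10^(78.8/10) = 1.036e+09.
L_total = 10·log₁₀(1.036e+09) = 90.15 dB.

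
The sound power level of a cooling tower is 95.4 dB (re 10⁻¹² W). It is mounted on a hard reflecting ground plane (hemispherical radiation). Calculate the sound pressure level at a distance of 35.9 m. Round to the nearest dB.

56 dB

The power spreads over a hemisphere of area 2π·r², so L_p = L_w − 10·log₁₀(2π·r²).
2π·r² = 8098 m², 10·log₁₀ of that is 39.084 dB.
L_p = 95.4 − 39.084 = 56.32 dB.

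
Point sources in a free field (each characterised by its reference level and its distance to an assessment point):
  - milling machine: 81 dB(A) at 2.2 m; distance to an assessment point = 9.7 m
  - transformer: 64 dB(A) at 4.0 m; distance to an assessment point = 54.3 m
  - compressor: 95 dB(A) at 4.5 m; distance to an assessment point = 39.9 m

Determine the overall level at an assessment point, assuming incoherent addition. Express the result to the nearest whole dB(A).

77 dB(A)

Propagate each source to the receiver with L = L_ref − 20·log₁₀(r/r_ref), then add intensities.
milling machine: 81 − 20·log₁₀(9.7/2.2) = 81 − 12.89 = 68.11 dB(A).
transformer: 64 − 20·log₁₀(54.3/4.0) = 64 − 22.65 = 41.35 dB(A).
compressor: 95 − 20·log₁₀(39.9/4.5) = 95 − 18.96 = 76.04 dB(A).
Σ 10^(L/10) = 4.671e+07 → L_total = 10·log₁₀(4.671e+07) = 76.69 dB(A).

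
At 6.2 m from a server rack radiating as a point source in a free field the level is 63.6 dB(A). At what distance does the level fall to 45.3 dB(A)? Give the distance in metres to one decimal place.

Point-source spreading drops the level by 20·log₁₀(r₂/r₁); inverting, r₂/r₁ = 10^(ΔL/20).
r₂ = 6.2·10^((63.6−45.3)/20) = 6.2·10^(18.3/20) = 50.98 m.

51.0 m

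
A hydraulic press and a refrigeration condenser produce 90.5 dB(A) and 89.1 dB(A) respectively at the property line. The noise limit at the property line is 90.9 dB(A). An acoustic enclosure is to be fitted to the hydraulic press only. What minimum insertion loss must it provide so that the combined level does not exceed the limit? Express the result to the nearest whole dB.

The untreated sources together contribute 10^(89.1/10) = 8.128e+08, i.e. 89.10 dB(A).
To meet 90.9 dB(A) overall, the treated hydraulic press may contribute at most 10^(90.9/10) − 8.128e+08 = 4.174e+08, i.e. 86.21 dB(A).
So the hydraulic press must be reduced from 90.5 to 86.21 dB(A): IL = 4.29 dB.

4 dB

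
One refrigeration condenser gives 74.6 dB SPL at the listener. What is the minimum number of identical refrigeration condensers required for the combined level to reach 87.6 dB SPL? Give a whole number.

Need L₁ + 10·log₁₀ N ≥ 87.6, i.e. log₁₀ N ≥ 1.30.
N ≥ 10^(13.0/10) = 19.953, so N = 20.

20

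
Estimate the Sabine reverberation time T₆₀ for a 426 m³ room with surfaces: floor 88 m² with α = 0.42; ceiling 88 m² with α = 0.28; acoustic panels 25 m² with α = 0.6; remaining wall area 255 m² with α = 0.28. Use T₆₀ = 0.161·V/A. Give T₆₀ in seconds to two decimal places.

Total absorption A = 88·0.42 + 88·0.28 + 25·0.6 + 255·0.28 = 148.00 m² sabins.
T₆₀ = 0.161 × 426 / 148.00 = 0.463 s.

0.46 s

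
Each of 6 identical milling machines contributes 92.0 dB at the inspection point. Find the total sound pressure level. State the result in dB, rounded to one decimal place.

N identical incoherent sources raise the level by 10·log₁₀ N.
L_total = 92.0 + 10·log₁₀(6) = 92.0 + 7.782 = 99.78 dB.

99.8 dB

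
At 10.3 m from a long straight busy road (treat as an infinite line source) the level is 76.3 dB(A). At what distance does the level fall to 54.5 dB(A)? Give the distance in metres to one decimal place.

Line-source spreading drops the level by 10·log₁₀(r₂/r₁); inverting, r₂/r₁ = 10^(ΔL/10).
r₂ = 10.3·10^((76.3−54.5)/10) = 10.3·10^(21.8/10) = 1558.97 m.

1559.0 m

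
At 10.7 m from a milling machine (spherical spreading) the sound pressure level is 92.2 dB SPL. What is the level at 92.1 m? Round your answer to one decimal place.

For a point source, L₂ = L₁ − 20·log₁₀(r₂/r₁).
L₂ = 92.2 − 20·log₁₀(92.1/10.7) = 92.2 − 18.698 = 73.50 dB SPL.

73.5 dB SPL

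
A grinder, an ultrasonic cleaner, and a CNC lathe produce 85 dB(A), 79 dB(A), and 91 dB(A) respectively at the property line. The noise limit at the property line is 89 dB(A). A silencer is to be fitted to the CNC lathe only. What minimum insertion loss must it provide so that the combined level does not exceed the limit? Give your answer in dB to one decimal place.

5.0 dB

Everything except the CNC lathe sums to 10^(85/10) + 10^(79/10) = 3.957e+08 in linear terms, 85.97 dB(A).
To meet 89 dB(A) overall, the treated CNC lathe may contribute at most 10^(89/10) − 3.957e+08 = 3.987e+08, i.e. 86.01 dB(A).
So the CNC lathe must be reduced from 91 to 86.01 dB(A): IL = 4.99 dB.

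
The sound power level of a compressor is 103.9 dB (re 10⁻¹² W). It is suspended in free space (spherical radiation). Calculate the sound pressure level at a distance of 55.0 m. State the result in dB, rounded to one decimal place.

58.1 dB

The power spreads over a sphere of area 4π·r², so L_p = L_w − 10·log₁₀(4π·r²).
4π·r² = 3.801e+04 m², 10·log₁₀ of that is 45.799 dB.
L_p = 103.9 − 45.799 = 58.10 dB.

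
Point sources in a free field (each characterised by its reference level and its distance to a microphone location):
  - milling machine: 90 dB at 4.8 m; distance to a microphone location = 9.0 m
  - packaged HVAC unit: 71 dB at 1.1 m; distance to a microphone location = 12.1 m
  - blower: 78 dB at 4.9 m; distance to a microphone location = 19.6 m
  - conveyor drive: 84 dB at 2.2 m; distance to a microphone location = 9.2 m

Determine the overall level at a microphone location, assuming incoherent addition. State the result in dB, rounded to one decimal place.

Apply inverse-square spreading to bring every level to the receiver, then sum 10^(L/10).
milling machine: 90 − 20·log₁₀(9.0/4.8) = 90 − 5.46 = 84.54 dB.
packaged HVAC unit: 71 − 20·log₁₀(12.1/1.1) = 71 − 20.83 = 50.17 dB.
blower: 78 − 20·log₁₀(19.6/4.9) = 78 − 12.04 = 65.96 dB.
conveyor drive: 84 − 20·log₁₀(9.2/2.2) = 84 − 12.43 = 71.57 dB.
Σ 10^(L/10) = 3.029e+08 → L_total = 10·log₁₀(3.029e+08) = 84.81 dB.

84.8 dB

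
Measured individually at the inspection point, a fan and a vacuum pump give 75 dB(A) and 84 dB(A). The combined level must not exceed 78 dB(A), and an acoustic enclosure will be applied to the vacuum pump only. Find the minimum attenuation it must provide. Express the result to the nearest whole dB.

9 dB

Fixed contribution from the other source: Σ 10^(L/10) = 10^(75/10) = 3.162e+07 (75.00 dB(A)).
The limit corresponds to 10^(78/10) = 6.310e+07; subtracting the fixed part leaves 3.147e+07 for the vacuum pump, i.e. 74.98 dB(A).
So the vacuum pump must be reduced from 84 to 74.98 dB(A): IL = 9.02 dB.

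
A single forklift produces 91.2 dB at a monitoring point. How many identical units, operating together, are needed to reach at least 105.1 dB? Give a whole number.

25

N identical sources give L₁ + 10·log₁₀ N, so require 10·log₁₀ N ≥ 105.1 − 91.2 = 13.9 dB.
N ≥ 10^(13.9/10) = 24.547, so N = 25.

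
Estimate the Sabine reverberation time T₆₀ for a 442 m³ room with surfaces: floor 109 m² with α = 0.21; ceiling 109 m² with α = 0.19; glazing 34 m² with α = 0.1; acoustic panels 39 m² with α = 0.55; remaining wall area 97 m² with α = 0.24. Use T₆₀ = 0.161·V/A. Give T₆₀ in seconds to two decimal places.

Total absorption A = 109·0.21 + 109·0.19 + 34·0.1 + 39·0.55 + 97·0.24 = 91.73 m² sabins.
T₆₀ = 0.161 × 442 / 91.73 = 0.776 s.

0.78 s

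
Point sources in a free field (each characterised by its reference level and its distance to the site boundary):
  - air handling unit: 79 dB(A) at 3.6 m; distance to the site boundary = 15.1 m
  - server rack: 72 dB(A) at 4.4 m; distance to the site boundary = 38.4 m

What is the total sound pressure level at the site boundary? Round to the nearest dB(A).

67 dB(A)

Propagate each source to the receiver with L = L_ref − 20·log₁₀(r/r_ref), then add intensities.
air handling unit: 79 − 20·log₁₀(15.1/3.6) = 79 − 12.45 = 66.55 dB(A).
server rack: 72 − 20·log₁₀(38.4/4.4) = 72 − 18.82 = 53.18 dB(A).
Σ 10^(L/10) = 4.723e+06 → L_total = 10·log₁₀(4.723e+06) = 66.74 dB(A).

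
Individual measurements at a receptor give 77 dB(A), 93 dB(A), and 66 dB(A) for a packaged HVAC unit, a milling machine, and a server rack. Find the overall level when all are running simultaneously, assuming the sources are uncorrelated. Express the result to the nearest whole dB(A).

93 dB(A)

Incoherent sources combine by intensity addition: L_total = 10·log₁₀(Σ 10^(L_i/10)).
Σ 10^(L/10) = 10^(77/10) + 10^(93/10) + 10^(66/10) = 2.049e+09.
L_total = 10·log₁₀(2.049e+09) = 93.12 dB(A).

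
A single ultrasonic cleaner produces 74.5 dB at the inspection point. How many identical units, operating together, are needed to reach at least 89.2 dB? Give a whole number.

30

N identical sources give L₁ + 10·log₁₀ N, so require 10·log₁₀ N ≥ 89.2 − 74.5 = 14.7 dB.
N ≥ 10^(14.7/10) = 29.512, so N = 30.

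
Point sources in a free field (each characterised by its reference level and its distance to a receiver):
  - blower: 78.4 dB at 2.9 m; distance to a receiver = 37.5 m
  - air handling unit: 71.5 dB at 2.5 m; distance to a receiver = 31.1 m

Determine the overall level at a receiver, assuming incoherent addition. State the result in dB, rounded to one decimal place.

Propagate each source to the receiver with L = L_ref − 20·log₁₀(r/r_ref), then add intensities.
blower: 78.4 − 20·log₁₀(37.5/2.9) = 78.4 − 22.23 = 56.17 dB.
air handling unit: 71.5 − 20·log₁₀(31.1/2.5) = 71.5 − 21.90 = 49.60 dB.
Σ 10^(L/10) = 5.050e+05 → L_total = 10·log₁₀(5.050e+05) = 57.03 dB.

57.0 dB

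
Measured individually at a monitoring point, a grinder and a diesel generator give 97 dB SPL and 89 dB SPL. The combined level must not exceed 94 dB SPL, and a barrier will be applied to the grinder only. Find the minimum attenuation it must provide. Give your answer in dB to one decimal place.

Everything except the grinder sums to 10^(89/10) = 7.943e+08 in linear terms, 89.00 dB SPL.
The limit corresponds to 10^(94/10) = 2.512e+09; subtracting the fixed part leaves 1.718e+09 for the grinder, i.e. 92.35 dB SPL.
Required insertion loss = 97 − 92.35 = 4.65 dB.

4.7 dB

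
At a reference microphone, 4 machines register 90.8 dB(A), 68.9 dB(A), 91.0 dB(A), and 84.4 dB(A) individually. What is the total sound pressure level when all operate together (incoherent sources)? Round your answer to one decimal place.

94.4 dB(A)

For uncorrelated sources the intensities add, so convert each level to linear form, sum, and take 10·log₁₀ of the total.
Σ 10^(L/10) = 10^(90.8/10) + 10^(68.9/10) + 10^(91.0/10) + 10^(84.4/10) = 2.744e+09.
L_total = 10·log₁₀(2.744e+09) = 94.38 dB(A).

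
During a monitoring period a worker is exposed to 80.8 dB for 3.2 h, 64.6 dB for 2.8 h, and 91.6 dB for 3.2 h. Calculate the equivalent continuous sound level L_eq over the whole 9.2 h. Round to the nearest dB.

The energy average is taken in the linear domain: L_eq = 10·log₁₀[(Σ tᵢ·10^(Lᵢ/10))/T], T = 9.2 h.
Σ tᵢ·10^(Lᵢ/10) = 3.2·10^(80.8/10) + 2.8·10^(64.6/10) + 3.2·10^(91.6/10) = 5.018e+09.
L_eq = 10·log₁₀(5.018e+09/9.2) = 87.37 dB.

87 dB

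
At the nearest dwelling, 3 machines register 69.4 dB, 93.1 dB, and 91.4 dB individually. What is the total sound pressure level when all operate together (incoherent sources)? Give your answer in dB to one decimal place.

95.4 dB

Incoherent sources combine by intensity addition: L_total = 10·log₁₀(Σ 10^(L_i/10)).
Σ 10^(L/10) = 10^(69.4/10) + 10^(93.1/10) + 10^(91.4/10) = 3.431e+09.
L_total = 10·log₁₀(3.431e+09) = 95.35 dB.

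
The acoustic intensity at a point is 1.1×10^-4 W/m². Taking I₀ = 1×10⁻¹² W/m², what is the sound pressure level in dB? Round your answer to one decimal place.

80.4 dB

Dividing by I₀ shifts the exponent by 12: I/I₀ = 1.1×10^8.
L = 10·(0.0414 + 8) = 80.41 dB.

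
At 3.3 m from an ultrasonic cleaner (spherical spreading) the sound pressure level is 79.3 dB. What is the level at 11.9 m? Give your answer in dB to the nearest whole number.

68 dB

Spherical spreading from a point source gives a 20·log₁₀(r₂/r₁) drop.
L₂ = 79.3 − 20·log₁₀(11.9/3.3) = 79.3 − 11.141 = 68.16 dB.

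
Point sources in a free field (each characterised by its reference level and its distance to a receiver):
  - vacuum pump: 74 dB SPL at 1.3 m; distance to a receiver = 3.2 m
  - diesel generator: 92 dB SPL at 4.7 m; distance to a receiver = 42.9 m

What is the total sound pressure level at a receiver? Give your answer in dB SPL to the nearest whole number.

Propagate each source to the receiver with L = L_ref − 20·log₁₀(r/r_ref), then add intensities.
vacuum pump: 74 − 20·log₁₀(3.2/1.3) = 74 − 7.82 = 66.18 dB SPL.
diesel generator: 92 − 20·log₁₀(42.9/4.7) = 92 − 19.21 = 72.79 dB SPL.
Σ 10^(L/10) = 2.317e+07 → L_total = 10·log₁₀(2.317e+07) = 73.65 dB SPL.

74 dB SPL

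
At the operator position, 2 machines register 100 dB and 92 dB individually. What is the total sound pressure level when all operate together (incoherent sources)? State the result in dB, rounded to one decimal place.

100.6 dB

Incoherent sources combine by intensity addition: L_total = 10·log₁₀(Σ 10^(L_i/10)).
Σ 10^(L/10) = 10^(100/10) + 10^(92/10) = 1.158e+10.
L_total = 10·log₁₀(1.158e+10) = 100.64 dB.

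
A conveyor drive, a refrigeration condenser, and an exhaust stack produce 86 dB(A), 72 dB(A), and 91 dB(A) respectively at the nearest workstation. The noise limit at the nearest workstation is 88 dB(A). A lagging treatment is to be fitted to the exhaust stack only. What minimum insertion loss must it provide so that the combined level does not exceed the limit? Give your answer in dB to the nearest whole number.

Fixed contribution from the other sources: Σ 10^(L/10) = 10^(86/10) + 10^(72/10) = 4.140e+08 (86.17 dB(A)).
To meet 88 dB(A) overall, the treated exhaust stack may contribute at most 10^(88/10) − 4.140e+08 = 2.170e+08, i.e. 83.36 dB(A).
So the exhaust stack must be reduced from 91 to 83.36 dB(A): IL = 7.64 dB.

8 dB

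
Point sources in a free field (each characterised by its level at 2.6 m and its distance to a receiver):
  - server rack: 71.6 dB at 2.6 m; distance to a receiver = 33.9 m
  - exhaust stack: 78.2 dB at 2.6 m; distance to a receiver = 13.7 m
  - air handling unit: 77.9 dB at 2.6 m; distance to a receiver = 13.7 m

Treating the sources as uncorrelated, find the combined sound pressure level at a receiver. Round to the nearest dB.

Propagate each source to the receiver with L = L_ref − 20·log₁₀(r/r_ref), then add intensities.
server rack: 71.6 − 20·log₁₀(33.9/2.6) = 71.6 − 22.30 = 49.30 dB.
exhaust stack: 78.2 − 20·log₁₀(13.7/2.6) = 78.2 − 14.43 = 63.77 dB.
air handling unit: 77.9 − 20·log₁₀(13.7/2.6) = 77.9 − 14.43 = 63.47 dB.
Σ 10^(L/10) = 4.685e+06 → L_total = 10·log₁₀(4.685e+06) = 66.71 dB.

67 dB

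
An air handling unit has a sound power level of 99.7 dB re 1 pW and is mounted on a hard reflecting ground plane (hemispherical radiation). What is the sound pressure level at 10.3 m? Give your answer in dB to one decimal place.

71.5 dB

Free-field hemispherical radiation: L_p = L_w − 10·log₁₀(2π·r²), r = 10.3 m.
2π·r² = 666.6 m², 10·log₁₀ of that is 28.239 dB.
L_p = 99.7 − 28.239 = 71.46 dB.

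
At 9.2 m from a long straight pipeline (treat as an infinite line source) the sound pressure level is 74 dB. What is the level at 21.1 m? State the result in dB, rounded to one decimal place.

70.4 dB

Cylindrical spreading from a line source gives a 10·log₁₀(r₂/r₁) drop.
L₂ = 74 − 10·log₁₀(21.1/9.2) = 74 − 3.605 = 70.40 dB.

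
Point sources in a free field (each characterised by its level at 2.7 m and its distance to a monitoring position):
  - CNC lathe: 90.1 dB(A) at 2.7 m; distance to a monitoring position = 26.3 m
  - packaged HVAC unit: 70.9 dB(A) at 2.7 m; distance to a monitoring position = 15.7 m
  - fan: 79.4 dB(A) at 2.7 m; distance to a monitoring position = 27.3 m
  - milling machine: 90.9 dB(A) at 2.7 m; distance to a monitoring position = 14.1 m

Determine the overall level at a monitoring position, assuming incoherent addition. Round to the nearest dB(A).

78 dB(A)

Propagate each source to the receiver with L = L_ref − 20·log₁₀(r/r_ref), then add intensities.
CNC lathe: 90.1 − 20·log₁₀(26.3/2.7) = 90.1 − 19.77 = 70.33 dB(A).
packaged HVAC unit: 70.9 − 20·log₁₀(15.7/2.7) = 70.9 − 15.29 = 55.61 dB(A).
fan: 79.4 − 20·log₁₀(27.3/2.7) = 79.4 − 20.10 = 59.30 dB(A).
milling machine: 90.9 − 20·log₁₀(14.1/2.7) = 90.9 − 14.36 = 76.54 dB(A).
Σ 10^(L/10) = 5.711e+07 → L_total = 10·log₁₀(5.711e+07) = 77.57 dB(A).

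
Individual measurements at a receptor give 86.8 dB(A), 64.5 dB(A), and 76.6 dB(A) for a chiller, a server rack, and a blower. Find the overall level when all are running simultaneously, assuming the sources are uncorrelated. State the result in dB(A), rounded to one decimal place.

87.2 dB(A)

Incoherent sources combine by intensity addition: L_total = 10·log₁₀(Σ 10^(L_i/10)).
Σ 10^(L/10) = 10^(86.8/10) + 10^(64.5/10) + 10^(76.6/10) = 5.272e+08.
L_total = 10·log₁₀(5.272e+08) = 87.22 dB(A).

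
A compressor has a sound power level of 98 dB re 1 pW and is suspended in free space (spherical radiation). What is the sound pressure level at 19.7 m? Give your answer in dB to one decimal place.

61.1 dB

L_p = L_w − 10·log₁₀(4π·r²) with r = 19.7 m.
4π·r² = 4877 m², 10·log₁₀ of that is 36.881 dB.
L_p = 98 − 36.881 = 61.12 dB.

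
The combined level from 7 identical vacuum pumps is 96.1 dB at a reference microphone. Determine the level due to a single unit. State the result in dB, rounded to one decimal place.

7 equal contributions raise the level by 10·log₁₀ 7 = 8.451 dB, so each unit alone gives 96.1 − 8.451.

87.6 dB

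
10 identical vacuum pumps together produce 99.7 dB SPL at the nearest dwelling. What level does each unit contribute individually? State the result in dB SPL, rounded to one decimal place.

10 equal contributions raise the level by 10·log₁₀ 10 = 10.000 dB, so each unit alone gives 99.7 − 10.000.

89.7 dB SPL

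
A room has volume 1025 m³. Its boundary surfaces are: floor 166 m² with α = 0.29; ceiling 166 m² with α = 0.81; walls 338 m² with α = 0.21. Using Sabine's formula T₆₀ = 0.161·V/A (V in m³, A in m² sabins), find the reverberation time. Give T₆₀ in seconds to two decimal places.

0.65 s

A = Σ Sᵢαᵢ = 166·0.29 + 166·0.81 + 338·0.21 = 253.58 m².
T₆₀ = 0.161·V/A = 0.161·1025/253.58 = 0.651 s.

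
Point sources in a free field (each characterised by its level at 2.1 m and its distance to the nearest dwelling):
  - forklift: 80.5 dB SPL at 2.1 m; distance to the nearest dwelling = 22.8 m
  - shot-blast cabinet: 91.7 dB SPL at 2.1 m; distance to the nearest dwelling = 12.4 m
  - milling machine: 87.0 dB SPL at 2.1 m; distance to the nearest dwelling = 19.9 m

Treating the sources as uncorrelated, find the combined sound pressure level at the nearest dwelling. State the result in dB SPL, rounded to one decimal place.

Apply inverse-square spreading to bring every level to the receiver, then sum 10^(L/10).
forklift: 80.5 − 20·log₁₀(22.8/2.1) = 80.5 − 20.71 = 59.79 dB SPL.
shot-blast cabinet: 91.7 − 20·log₁₀(12.4/2.1) = 91.7 − 15.42 = 76.28 dB SPL.
milling machine: 87.0 − 20·log₁₀(19.9/2.1) = 87.0 − 19.53 = 67.47 dB SPL.
Σ 10^(L/10) = 4.896e+07 → L_total = 10·log₁₀(4.896e+07) = 76.90 dB SPL.

76.9 dB SPL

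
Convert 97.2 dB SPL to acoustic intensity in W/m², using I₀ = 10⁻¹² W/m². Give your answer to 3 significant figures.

I = I₀·10^(L/10) = 10⁻¹² × 10^(97.2/10) = 10^(-2.280).

0.00525 W/m²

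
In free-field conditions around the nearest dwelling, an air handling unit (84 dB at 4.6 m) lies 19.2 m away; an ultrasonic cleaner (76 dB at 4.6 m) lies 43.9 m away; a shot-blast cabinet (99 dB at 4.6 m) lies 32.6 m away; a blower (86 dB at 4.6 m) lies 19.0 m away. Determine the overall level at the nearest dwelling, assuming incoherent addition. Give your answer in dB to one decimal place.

82.9 dB

Propagate each source to the receiver with L = L_ref − 20·log₁₀(r/r_ref), then add intensities.
air handling unit: 84 − 20·log₁₀(19.2/4.6) = 84 − 12.41 = 71.59 dB.
ultrasonic cleaner: 76 − 20·log₁₀(43.9/4.6) = 76 − 19.59 = 56.41 dB.
shot-blast cabinet: 99 − 20·log₁₀(32.6/4.6) = 99 − 17.01 = 81.99 dB.
blower: 86 − 20·log₁₀(19.0/4.6) = 86 − 12.32 = 73.68 dB.
Σ 10^(L/10) = 1.963e+08 → L_total = 10·log₁₀(1.963e+08) = 82.93 dB.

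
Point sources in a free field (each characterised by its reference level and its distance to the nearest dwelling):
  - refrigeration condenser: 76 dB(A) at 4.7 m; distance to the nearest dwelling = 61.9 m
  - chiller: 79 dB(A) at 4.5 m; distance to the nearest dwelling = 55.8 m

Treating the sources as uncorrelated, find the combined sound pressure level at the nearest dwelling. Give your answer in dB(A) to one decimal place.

Propagate each source to the receiver with L = L_ref − 20·log₁₀(r/r_ref), then add intensities.
refrigeration condenser: 76 − 20·log₁₀(61.9/4.7) = 76 − 22.39 = 53.61 dB(A).
chiller: 79 − 20·log₁₀(55.8/4.5) = 79 − 21.87 = 57.13 dB(A).
Σ 10^(L/10) = 7.461e+05 → L_total = 10·log₁₀(7.461e+05) = 58.73 dB(A).

58.7 dB(A)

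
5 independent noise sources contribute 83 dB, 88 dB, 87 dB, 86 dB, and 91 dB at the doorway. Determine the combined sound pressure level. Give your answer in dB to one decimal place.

For uncorrelated sources the intensities add, so convert each level to linear form, sum, and take 10·log₁₀ of the total.
Σ 10^(L/10) = 10^(83/10) + 10^(88/10) + 10^(87/10) + 10^(86/10) + 10^(91/10) = 2.989e+09.
L_total = 10·log₁₀(2.989e+09) = 94.75 dB.

94.8 dB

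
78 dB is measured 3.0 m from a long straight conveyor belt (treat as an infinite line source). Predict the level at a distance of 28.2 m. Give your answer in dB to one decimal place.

68.3 dB

Line-source attenuation: ΔL = 10·log₁₀(r₂/r₁) = 10·log₁₀(28.2/3.0) = 9.731 dB.
L₂ = 78 − 10·log₁₀(28.2/3.0) = 78 − 9.731 = 68.27 dB.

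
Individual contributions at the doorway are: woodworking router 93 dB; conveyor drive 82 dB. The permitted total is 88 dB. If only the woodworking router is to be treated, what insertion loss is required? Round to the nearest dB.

6 dB

Everything except the woodworking router sums to 10^(82/10) = 1.585e+08 in linear terms, 82.00 dB.
The limit corresponds to 10^(88/10) = 6.310e+08; subtracting the fixed part leaves 4.725e+08 for the woodworking router, i.e. 86.74 dB.
So the woodworking router must be reduced from 93 to 86.74 dB: IL = 6.26 dB.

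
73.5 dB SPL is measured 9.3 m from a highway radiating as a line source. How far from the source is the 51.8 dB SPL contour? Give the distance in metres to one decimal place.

1375.6 m

The 21.7 dB drop corresponds to a distance ratio of 10^(21.7/10) for a line source.
r₂ = 9.3·10^((73.5−51.8)/10) = 9.3·10^(21.7/10) = 1375.57 m.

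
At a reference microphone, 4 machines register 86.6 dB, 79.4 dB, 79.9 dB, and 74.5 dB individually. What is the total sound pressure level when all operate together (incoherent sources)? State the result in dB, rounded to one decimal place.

For uncorrelated sources the intensities add, so convert each level to linear form, sum, and take 10·log₁₀ of the total.
Σ 10^(L/10) = 10^(86.6/10) + 10^(79.4/10) + 10^(79.9/10) + 10^(74.5/10) = 6.701e+08.
L_total = 10·log₁₀(6.701e+08) = 88.26 dB.

88.3 dB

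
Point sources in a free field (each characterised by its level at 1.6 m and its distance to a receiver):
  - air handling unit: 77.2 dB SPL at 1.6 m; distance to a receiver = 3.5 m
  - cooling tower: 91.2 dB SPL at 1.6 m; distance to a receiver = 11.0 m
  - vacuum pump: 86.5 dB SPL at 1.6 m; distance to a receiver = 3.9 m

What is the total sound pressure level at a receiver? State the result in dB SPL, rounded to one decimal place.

Apply inverse-square spreading to bring every level to the receiver, then sum 10^(L/10).
air handling unit: 77.2 − 20·log₁₀(3.5/1.6) = 77.2 − 6.80 = 70.40 dB SPL.
cooling tower: 91.2 − 20·log₁₀(11.0/1.6) = 91.2 − 16.75 = 74.45 dB SPL.
vacuum pump: 86.5 − 20·log₁₀(3.9/1.6) = 86.5 − 7.74 = 78.76 dB SPL.
Σ 10^(L/10) = 1.140e+08 → L_total = 10·log₁₀(1.140e+08) = 80.57 dB SPL.

80.6 dB SPL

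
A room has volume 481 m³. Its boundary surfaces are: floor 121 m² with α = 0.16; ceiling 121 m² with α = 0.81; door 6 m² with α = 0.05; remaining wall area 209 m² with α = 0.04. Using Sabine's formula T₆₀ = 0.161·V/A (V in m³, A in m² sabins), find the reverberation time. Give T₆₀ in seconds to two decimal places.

0.61 s

Total absorption A = 121·0.16 + 121·0.81 + 6·0.05 + 209·0.04 = 126.03 m² sabins.
T₆₀ = 0.161 × 481 / 126.03 = 0.614 s.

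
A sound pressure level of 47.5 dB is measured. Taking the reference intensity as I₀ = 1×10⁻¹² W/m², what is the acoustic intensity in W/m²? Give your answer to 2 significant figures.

5.6e-08 W/m²

I/I₀ = 10^(47.5/10) = 5.623e+04, so I = 5.623e+04 × 10⁻¹² W/m².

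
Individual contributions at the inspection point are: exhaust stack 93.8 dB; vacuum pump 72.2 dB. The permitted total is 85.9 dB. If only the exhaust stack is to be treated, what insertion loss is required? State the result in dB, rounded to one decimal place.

8.1 dB

Fixed contribution from the other source: Σ 10^(L/10) = 10^(72.2/10) = 1.660e+07 (72.20 dB).
To meet 85.9 dB overall, the treated exhaust stack may contribute at most 10^(85.9/10) − 1.660e+07 = 3.724e+08, i.e. 85.71 dB.
Required insertion loss = 93.8 − 85.71 = 8.09 dB.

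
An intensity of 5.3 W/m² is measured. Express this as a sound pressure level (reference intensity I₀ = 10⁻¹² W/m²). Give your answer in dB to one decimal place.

I/I₀ = 5.3/10⁻¹² = 5.3×10^12, and L = 10·log₁₀(I/I₀).
L = 10·(0.7243 + 12) = 127.24 dB.

127.2 dB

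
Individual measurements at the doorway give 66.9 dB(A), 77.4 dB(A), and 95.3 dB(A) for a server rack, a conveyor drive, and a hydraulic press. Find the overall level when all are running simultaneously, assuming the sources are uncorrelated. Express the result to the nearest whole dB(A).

For uncorrelated sources the intensities add, so convert each level to linear form, sum, and take 10·log₁₀ of the total.
Σ 10^(L/10) = 10^(66.9/10) + 10^(77.4/10) + 10^(95.3/10) = 3.448e+09.
L_total = 10·log₁₀(3.448e+09) = 95.38 dB(A).

95 dB(A)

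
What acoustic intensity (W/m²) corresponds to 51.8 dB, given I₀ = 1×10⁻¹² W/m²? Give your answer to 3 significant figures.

1.51e-07 W/m²

I = I₀·10^(L/10) = 10⁻¹² × 10^(51.8/10) = 10^(-6.820).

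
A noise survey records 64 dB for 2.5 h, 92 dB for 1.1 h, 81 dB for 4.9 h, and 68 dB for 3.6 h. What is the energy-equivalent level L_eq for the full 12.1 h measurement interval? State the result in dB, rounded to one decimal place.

83.0 dB

Weight each interval's intensity by its duration and average over T = 12.1 h:
Σ tᵢ·10^(Lᵢ/10) = 2.5·10^(64/10) + 1.1·10^(92/10) + 4.9·10^(81/10) + 3.6·10^(68/10) = 2.389e+09.
L_eq = 10·log₁₀(2.389e+09/12.1) = 82.95 dB.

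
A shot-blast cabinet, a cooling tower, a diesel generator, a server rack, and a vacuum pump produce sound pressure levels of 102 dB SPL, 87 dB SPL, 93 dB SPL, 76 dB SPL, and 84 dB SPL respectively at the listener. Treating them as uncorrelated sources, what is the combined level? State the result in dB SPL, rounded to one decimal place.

102.7 dB SPL

For uncorrelated sources the intensities add, so convert each level to linear form, sum, and take 10·log₁₀ of the total.
Σ 10^(L/10) = 10^(102/10) + 10^(87/10) + 10^(93/10) + 10^(76/10) + 10^(84/10) = 1.864e+10.
L_total = 10·log₁₀(1.864e+10) = 102.70 dB SPL.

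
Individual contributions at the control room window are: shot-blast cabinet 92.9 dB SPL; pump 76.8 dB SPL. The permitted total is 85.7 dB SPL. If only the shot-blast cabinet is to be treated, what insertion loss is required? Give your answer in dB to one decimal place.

7.8 dB

Fixed contribution from the other source: Σ 10^(L/10) = 10^(76.8/10) = 4.786e+07 (76.80 dB SPL).
The limit corresponds to 10^(85.7/10) = 3.715e+08; subtracting the fixed part leaves 3.237e+08 for the shot-blast cabinet, i.e. 85.10 dB SPL.
So the shot-blast cabinet must be reduced from 92.9 to 85.10 dB SPL: IL = 7.80 dB.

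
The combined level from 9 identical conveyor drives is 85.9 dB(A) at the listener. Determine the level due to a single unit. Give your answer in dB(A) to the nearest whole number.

76 dB(A)

For N identical incoherent sources L_total = L₁ + 10·log₁₀ N, so L₁ = 85.9 − 10·log₁₀(9) = 85.9 − 9.542.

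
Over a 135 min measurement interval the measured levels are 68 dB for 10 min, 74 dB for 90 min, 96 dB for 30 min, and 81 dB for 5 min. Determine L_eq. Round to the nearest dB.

L_eq = 10·log₁₀[(1/T)·Σ tᵢ·10^(Lᵢ/10)] with T = 135 min.
Σ tᵢ·10^(Lᵢ/10) = 10·10^(68/10) + 90·10^(74/10) + 30·10^(96/10) + 5·10^(81/10) = 1.224e+11.
L_eq = 10·log₁₀(1.224e+11/135) = 89.57 dB.

90 dB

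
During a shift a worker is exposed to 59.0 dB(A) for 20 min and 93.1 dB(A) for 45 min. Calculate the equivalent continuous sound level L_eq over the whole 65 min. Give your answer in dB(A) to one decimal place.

The energy average is taken in the linear domain: L_eq = 10·log₁₀[(Σ tᵢ·10^(Lᵢ/10))/T], T = 65 min.
Σ tᵢ·10^(Lᵢ/10) = 20·10^(59.0/10) + 45·10^(93.1/10) = 9.189e+10.
L_eq = 10·log₁₀(9.189e+10/65) = 91.50 dB(A).

91.5 dB(A)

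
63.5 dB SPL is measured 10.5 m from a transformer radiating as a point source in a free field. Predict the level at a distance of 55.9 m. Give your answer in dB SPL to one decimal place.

49.0 dB SPL

Spherical spreading from a point source gives a 20·log₁₀(r₂/r₁) drop.
L₂ = 63.5 − 20·log₁₀(55.9/10.5) = 63.5 − 14.524 = 48.98 dB SPL.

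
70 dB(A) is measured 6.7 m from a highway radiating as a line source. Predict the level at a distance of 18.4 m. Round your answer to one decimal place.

Line-source attenuation: ΔL = 10·log₁₀(r₂/r₁) = 10·log₁₀(18.4/6.7) = 4.387 dB.
L₂ = 70 − 10·log₁₀(18.4/6.7) = 70 − 4.387 = 65.61 dB(A).

65.6 dB(A)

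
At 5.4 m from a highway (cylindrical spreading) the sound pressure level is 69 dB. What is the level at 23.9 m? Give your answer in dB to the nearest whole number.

Line-source attenuation: ΔL = 10·log₁₀(r₂/r₁) = 10·log₁₀(23.9/5.4) = 6.460 dB.
L₂ = 69 − 10·log₁₀(23.9/5.4) = 69 − 6.460 = 62.54 dB.

63 dB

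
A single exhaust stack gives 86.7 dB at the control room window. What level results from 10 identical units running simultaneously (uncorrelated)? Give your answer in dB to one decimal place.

N identical incoherent sources raise the level by 10·log₁₀ N.
L_total = 86.7 + 10·log₁₀(10) = 86.7 + 10.000 = 96.70 dB.

96.7 dB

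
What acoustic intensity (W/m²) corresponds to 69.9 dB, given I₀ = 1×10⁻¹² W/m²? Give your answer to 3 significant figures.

I = I₀·10^(L/10) = 10⁻¹² × 10^(69.9/10) = 10^(-5.010).

9.77e-06 W/m²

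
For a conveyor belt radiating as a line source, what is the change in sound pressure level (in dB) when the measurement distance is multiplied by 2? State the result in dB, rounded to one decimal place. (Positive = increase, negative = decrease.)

Line-source spreading: ΔL = −10·log₁₀(r₂/r₁).
ΔL = −10·log₁₀(2) = -3.01 dB.

-3.0 dB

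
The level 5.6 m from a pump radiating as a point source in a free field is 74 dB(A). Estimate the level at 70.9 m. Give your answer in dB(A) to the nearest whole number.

Point-source attenuation: ΔL = 20·log₁₀(r₂/r₁) = 20·log₁₀(70.9/5.6) = 22.049 dB.
L₂ = 74 − 20·log₁₀(70.9/5.6) = 74 − 22.049 = 51.95 dB(A).

52 dB(A)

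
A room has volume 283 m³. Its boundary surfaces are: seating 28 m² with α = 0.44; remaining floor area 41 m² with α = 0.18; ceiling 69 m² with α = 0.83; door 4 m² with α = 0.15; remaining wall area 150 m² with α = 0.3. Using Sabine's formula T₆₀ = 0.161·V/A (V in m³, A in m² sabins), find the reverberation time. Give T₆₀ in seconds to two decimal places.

0.37 s

A = Σ Sᵢαᵢ = 28·0.44 + 41·0.18 + 69·0.83 + 4·0.15 + 150·0.3 = 122.57 m².
T₆₀ = 0.161·V/A = 0.161·283/122.57 = 0.372 s.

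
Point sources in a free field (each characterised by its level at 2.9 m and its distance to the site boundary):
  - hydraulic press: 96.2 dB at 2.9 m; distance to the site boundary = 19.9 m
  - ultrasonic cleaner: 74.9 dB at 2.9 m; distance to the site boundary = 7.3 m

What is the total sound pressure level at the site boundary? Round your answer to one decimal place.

Propagate each source to the receiver with L = L_ref − 20·log₁₀(r/r_ref), then add intensities.
hydraulic press: 96.2 − 20·log₁₀(19.9/2.9) = 96.2 − 16.73 = 79.47 dB.
ultrasonic cleaner: 74.9 − 20·log₁₀(7.3/2.9) = 74.9 − 8.02 = 66.88 dB.
Σ 10^(L/10) = 9.341e+07 → L_total = 10·log₁₀(9.341e+07) = 79.70 dB.

79.7 dB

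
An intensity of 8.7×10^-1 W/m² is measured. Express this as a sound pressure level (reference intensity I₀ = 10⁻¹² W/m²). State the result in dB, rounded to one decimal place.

119.4 dB

L = 10·log₁₀(I/I₀) = 10·log₁₀(8.7×10^-1/10⁻¹²) = 10·log₁₀(8.7×10^11).
L = 10·(0.9395 + 11) = 119.40 dB.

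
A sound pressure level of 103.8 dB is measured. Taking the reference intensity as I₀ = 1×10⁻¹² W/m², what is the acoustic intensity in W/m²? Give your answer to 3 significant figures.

L = 10·log₁₀(I/I₀) ⇒ I = I₀·10^(L/10) = 10⁻¹² × 10^10.38.

0.0240 W/m²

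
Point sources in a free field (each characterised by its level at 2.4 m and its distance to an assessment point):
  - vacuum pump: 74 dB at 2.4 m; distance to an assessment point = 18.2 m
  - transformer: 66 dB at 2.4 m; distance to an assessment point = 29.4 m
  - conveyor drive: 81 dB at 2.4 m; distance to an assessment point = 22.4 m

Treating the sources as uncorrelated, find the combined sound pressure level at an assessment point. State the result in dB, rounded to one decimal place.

62.8 dB

Apply inverse-square spreading to bring every level to the receiver, then sum 10^(L/10).
vacuum pump: 74 − 20·log₁₀(18.2/2.4) = 74 − 17.60 = 56.40 dB.
transformer: 66 − 20·log₁₀(29.4/2.4) = 66 − 21.76 = 44.24 dB.
conveyor drive: 81 − 20·log₁₀(22.4/2.4) = 81 − 19.40 = 61.60 dB.
Σ 10^(L/10) = 1.909e+06 → L_total = 10·log₁₀(1.909e+06) = 62.81 dB.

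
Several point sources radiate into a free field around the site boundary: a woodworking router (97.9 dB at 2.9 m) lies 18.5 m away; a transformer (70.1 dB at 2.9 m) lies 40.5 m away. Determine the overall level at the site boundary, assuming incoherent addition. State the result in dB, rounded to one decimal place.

81.8 dB

Apply inverse-square spreading to bring every level to the receiver, then sum 10^(L/10).
woodworking router: 97.9 − 20·log₁₀(18.5/2.9) = 97.9 − 16.10 = 81.80 dB.
transformer: 70.1 − 20·log₁₀(40.5/2.9) = 70.1 − 22.90 = 47.20 dB.
Σ 10^(L/10) = 1.516e+08 → L_total = 10·log₁₀(1.516e+08) = 81.81 dB.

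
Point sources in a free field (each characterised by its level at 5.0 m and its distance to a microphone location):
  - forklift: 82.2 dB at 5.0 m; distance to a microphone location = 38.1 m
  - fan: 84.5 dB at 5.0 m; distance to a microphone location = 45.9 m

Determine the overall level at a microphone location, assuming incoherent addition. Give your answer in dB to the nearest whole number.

68 dB

First find each source's level at the receiver (point-source: −20·log₁₀(r/r_ref)), then combine on an intensity basis.
forklift: 82.2 − 20·log₁₀(38.1/5.0) = 82.2 − 17.64 = 64.56 dB.
fan: 84.5 − 20·log₁₀(45.9/5.0) = 84.5 − 19.26 = 65.24 dB.
Σ 10^(L/10) = 6.203e+06 → L_total = 10·log₁₀(6.203e+06) = 67.93 dB.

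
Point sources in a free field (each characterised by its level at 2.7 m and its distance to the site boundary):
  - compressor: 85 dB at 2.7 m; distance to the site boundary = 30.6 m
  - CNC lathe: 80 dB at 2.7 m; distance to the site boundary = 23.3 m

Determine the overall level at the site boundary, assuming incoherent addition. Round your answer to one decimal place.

65.8 dB

First find each source's level at the receiver (point-source: −20·log₁₀(r/r_ref)), then combine on an intensity basis.
compressor: 85 − 20·log₁₀(30.6/2.7) = 85 − 21.09 = 63.91 dB.
CNC lathe: 80 − 20·log₁₀(23.3/2.7) = 80 − 18.72 = 61.28 dB.
Σ 10^(L/10) = 3.805e+06 → L_total = 10·log₁₀(3.805e+06) = 65.80 dB.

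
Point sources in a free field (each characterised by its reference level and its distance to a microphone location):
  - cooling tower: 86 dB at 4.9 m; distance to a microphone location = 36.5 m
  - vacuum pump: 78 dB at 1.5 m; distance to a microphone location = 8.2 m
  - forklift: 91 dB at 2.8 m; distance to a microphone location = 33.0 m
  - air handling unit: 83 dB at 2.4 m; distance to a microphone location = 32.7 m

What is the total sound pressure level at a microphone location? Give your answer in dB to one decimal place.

First find each source's level at the receiver (point-source: −20·log₁₀(r/r_ref)), then combine on an intensity basis.
cooling tower: 86 − 20·log₁₀(36.5/4.9) = 86 − 17.44 = 68.56 dB.
vacuum pump: 78 − 20·log₁₀(8.2/1.5) = 78 − 14.75 = 63.25 dB.
forklift: 91 − 20·log₁₀(33.0/2.8) = 91 − 21.43 = 69.57 dB.
air handling unit: 83 − 20·log₁₀(32.7/2.4) = 83 − 22.69 = 60.31 dB.
Σ 10^(L/10) = 1.942e+07 → L_total = 10·log₁₀(1.942e+07) = 72.88 dB.

72.9 dB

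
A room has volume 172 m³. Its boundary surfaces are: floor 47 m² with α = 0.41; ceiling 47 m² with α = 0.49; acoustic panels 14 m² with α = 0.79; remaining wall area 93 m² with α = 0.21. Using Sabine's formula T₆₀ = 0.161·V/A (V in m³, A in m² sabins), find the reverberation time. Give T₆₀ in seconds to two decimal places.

0.38 s

Total absorption A = 47·0.41 + 47·0.49 + 14·0.79 + 93·0.21 = 72.89 m² sabins.
T₆₀ = 0.161 × 172 / 72.89 = 0.380 s.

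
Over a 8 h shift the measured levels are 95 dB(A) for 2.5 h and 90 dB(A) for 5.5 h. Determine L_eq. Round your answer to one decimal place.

92.2 dB(A)

The energy average is taken in the linear domain: L_eq = 10·log₁₀[(Σ tᵢ·10^(Lᵢ/10))/T], T = 8 h.
Σ tᵢ·10^(Lᵢ/10) = 2.5·10^(95/10) + 5.5·10^(90/10) = 1.341e+10.
L_eq = 10·log₁₀(1.341e+10/8) = 92.24 dB(A).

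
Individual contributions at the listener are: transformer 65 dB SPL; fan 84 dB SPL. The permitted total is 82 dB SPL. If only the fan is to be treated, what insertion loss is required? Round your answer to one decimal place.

Fixed contribution from the other source: Σ 10^(L/10) = 10^(65/10) = 3.162e+06 (65.00 dB SPL).
To meet 82 dB SPL overall, the treated fan may contribute at most 10^(82/10) − 3.162e+06 = 1.553e+08, i.e. 81.91 dB SPL.
So the fan must be reduced from 84 to 81.91 dB SPL: IL = 2.09 dB.

2.1 dB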